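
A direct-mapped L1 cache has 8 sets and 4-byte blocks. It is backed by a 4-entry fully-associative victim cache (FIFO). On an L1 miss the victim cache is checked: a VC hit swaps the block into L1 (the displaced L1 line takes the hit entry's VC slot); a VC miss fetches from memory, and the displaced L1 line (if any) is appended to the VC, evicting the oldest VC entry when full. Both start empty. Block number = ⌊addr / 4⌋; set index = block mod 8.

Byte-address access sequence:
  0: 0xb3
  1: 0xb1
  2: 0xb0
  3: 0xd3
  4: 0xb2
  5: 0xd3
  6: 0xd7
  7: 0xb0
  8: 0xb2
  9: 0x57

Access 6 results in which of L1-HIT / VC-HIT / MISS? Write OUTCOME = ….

#0 0xb3→b44/s4 MISS; vc=[]
#1 0xb1→b44/s4 L1-HIT; vc=[]
#2 0xb0→b44/s4 L1-HIT; vc=[]
#3 0xd3→b52/s4 MISS; vc=[44]
#4 0xb2→b44/s4 VC-HIT; vc=[52]
#5 0xd3→b52/s4 VC-HIT; vc=[44]
#6 0xd7→b53/s5 MISS; vc=[44]
#7 0xb0→b44/s4 VC-HIT; vc=[52]
#8 0xb2→b44/s4 L1-HIT; vc=[52]
#9 0x57→b21/s5 MISS; vc=[52,53]

OUTCOME = MISS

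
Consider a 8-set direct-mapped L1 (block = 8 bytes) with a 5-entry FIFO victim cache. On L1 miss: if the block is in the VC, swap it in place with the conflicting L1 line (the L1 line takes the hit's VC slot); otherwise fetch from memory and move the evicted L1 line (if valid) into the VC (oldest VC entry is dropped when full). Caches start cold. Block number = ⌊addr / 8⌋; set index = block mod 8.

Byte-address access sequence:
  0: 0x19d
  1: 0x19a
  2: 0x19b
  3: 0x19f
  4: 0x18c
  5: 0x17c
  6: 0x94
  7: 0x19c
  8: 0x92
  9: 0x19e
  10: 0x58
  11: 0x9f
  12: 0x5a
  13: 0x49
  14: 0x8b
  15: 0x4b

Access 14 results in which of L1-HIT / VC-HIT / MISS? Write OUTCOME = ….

OUTCOME = MISS

#0 0x19d→b51/s3 MISS; vc=[]
#1 0x19a→b51/s3 L1-HIT; vc=[]
#2 0x19b→b51/s3 L1-HIT; vc=[]
#3 0x19f→b51/s3 L1-HIT; vc=[]
#4 0x18c→b49/s1 MISS; vc=[]
#5 0x17c→b47/s7 MISS; vc=[]
#6 0x94→b18/s2 MISS; vc=[]
#7 0x19c→b51/s3 L1-HIT; vc=[]
#8 0x92→b18/s2 L1-HIT; vc=[]
#9 0x19e→b51/s3 L1-HIT; vc=[]
#10 0x58→b11/s3 MISS; vc=[51]
#11 0x9f→b19/s3 MISS; vc=[51,11]
#12 0x5a→b11/s3 VC-HIT; vc=[51,19]
#13 0x49→b9/s1 MISS; vc=[51,19,49]
#14 0x8b→b17/s1 MISS; vc=[51,19,49,9]
#15 0x4b→b9/s1 VC-HIT; vc=[51,19,49,17]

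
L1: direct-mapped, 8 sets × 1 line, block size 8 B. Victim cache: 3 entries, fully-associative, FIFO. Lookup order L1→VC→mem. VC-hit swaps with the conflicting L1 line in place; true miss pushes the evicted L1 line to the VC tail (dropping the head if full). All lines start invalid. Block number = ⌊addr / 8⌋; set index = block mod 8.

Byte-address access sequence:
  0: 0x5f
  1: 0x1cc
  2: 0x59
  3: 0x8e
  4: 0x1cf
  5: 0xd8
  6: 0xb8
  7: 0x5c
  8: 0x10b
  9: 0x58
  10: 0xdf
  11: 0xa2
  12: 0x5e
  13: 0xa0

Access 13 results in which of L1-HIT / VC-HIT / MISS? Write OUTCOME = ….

  [0] addr=0x5f blk=11 s=3: MISS | VC []
  [1] addr=0x1cc blk=57 s=1: MISS | VC []
  [2] addr=0x59 blk=11 s=3: L1-HIT | VC []
  [3] addr=0x8e blk=17 s=1: MISS | VC [57]
  [4] addr=0x1cf blk=57 s=1: VC-HIT | VC [17]
  [5] addr=0xd8 blk=27 s=3: MISS | VC [17, 11]
  [6] addr=0xb8 blk=23 s=7: MISS | VC [17, 11]
  [7] addr=0x5c blk=11 s=3: VC-HIT | VC [17, 27]
  [8] addr=0x10b blk=33 s=1: MISS | VC [17, 27, 57]
  [9] addr=0x58 blk=11 s=3: L1-HIT | VC [17, 27, 57]
  [10] addr=0xdf blk=27 s=3: VC-HIT | VC [17, 11, 57]
  [11] addr=0xa2 blk=20 s=4: MISS | VC [17, 11, 57]
  [12] addr=0x5e blk=11 s=3: VC-HIT | VC [17, 27, 57]
  [13] addr=0xa0 blk=20 s=4: L1-HIT | VC [17, 27, 57]

OUTCOME = L1-HIT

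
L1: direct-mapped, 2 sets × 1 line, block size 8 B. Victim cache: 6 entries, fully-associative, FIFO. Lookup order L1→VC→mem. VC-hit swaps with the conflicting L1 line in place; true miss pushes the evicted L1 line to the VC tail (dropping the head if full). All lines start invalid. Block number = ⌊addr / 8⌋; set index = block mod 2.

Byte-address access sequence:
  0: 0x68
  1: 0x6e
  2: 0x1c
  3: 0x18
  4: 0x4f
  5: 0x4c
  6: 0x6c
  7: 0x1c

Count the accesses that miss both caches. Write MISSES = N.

MISSES = 3

#0 0x68→b13/s1 MISS; vc=[]
#1 0x6e→b13/s1 L1-HIT; vc=[]
#2 0x1c→b3/s1 MISS; vc=[13]
#3 0x18→b3/s1 L1-HIT; vc=[13]
#4 0x4f→b9/s1 MISS; vc=[13,3]
#5 0x4c→b9/s1 L1-HIT; vc=[13,3]
#6 0x6c→b13/s1 VC-HIT; vc=[9,3]
#7 0x1c→b3/s1 VC-HIT; vc=[9,13]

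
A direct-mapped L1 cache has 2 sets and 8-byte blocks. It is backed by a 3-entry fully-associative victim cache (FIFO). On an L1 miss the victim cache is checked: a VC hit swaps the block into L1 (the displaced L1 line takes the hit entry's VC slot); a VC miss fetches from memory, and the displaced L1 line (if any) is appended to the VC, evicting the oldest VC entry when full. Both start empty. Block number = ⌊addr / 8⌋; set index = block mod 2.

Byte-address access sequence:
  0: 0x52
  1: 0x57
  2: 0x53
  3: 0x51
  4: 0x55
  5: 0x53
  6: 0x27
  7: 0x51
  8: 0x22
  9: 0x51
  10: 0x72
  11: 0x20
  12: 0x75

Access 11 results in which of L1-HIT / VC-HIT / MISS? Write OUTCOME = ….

OUTCOME = VC-HIT

#0 0x52→b10/s0 MISS; vc=[]
#1 0x57→b10/s0 L1-HIT; vc=[]
#2 0x53→b10/s0 L1-HIT; vc=[]
#3 0x51→b10/s0 L1-HIT; vc=[]
#4 0x55→b10/s0 L1-HIT; vc=[]
#5 0x53→b10/s0 L1-HIT; vc=[]
#6 0x27→b4/s0 MISS; vc=[10]
#7 0x51→b10/s0 VC-HIT; vc=[4]
#8 0x22→b4/s0 VC-HIT; vc=[10]
#9 0x51→b10/s0 VC-HIT; vc=[4]
#10 0x72→b14/s0 MISS; vc=[4,10]
#11 0x20→b4/s0 VC-HIT; vc=[14,10]
#12 0x75→b14/s0 VC-HIT; vc=[4,10]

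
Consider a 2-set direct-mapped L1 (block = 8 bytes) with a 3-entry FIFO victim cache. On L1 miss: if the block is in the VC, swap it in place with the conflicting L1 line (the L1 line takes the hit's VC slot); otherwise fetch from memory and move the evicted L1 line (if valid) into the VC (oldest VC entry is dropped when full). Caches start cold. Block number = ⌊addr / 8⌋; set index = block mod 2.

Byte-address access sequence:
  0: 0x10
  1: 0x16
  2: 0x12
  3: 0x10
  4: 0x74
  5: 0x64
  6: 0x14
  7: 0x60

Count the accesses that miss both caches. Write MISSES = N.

MISSES = 3

#0 0x10→b2/s0 MISS; vc=[]
#1 0x16→b2/s0 L1-HIT; vc=[]
#2 0x12→b2/s0 L1-HIT; vc=[]
#3 0x10→b2/s0 L1-HIT; vc=[]
#4 0x74→b14/s0 MISS; vc=[2]
#5 0x64→b12/s0 MISS; vc=[2,14]
#6 0x14→b2/s0 VC-HIT; vc=[12,14]
#7 0x60→b12/s0 VC-HIT; vc=[2,14]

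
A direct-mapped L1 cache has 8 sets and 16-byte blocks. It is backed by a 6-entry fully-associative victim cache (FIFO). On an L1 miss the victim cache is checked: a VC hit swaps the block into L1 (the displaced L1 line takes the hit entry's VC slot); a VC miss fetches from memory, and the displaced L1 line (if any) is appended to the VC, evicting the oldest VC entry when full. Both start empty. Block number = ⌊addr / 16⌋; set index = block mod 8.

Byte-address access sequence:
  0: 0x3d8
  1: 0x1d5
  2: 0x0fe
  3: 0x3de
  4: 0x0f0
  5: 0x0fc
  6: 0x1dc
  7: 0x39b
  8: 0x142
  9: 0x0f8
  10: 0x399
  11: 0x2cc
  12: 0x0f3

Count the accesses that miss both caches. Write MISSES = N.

MISSES = 6

  [0] addr=0x3d8 blk=61 s=5: MISS | VC []
  [1] addr=0x1d5 blk=29 s=5: MISS | VC [61]
  [2] addr=0xfe blk=15 s=7: MISS | VC [61]
  [3] addr=0x3de blk=61 s=5: VC-HIT | VC [29]
  [4] addr=0xf0 blk=15 s=7: L1-HIT | VC [29]
  [5] addr=0xfc blk=15 s=7: L1-HIT | VC [29]
  [6] addr=0x1dc blk=29 s=5: VC-HIT | VC [61]
  [7] addr=0x39b blk=57 s=1: MISS | VC [61]
  [8] addr=0x142 blk=20 s=4: MISS | VC [61]
  [9] addr=0xf8 blk=15 s=7: L1-HIT | VC [61]
  [10] addr=0x399 blk=57 s=1: L1-HIT | VC [61]
  [11] addr=0x2cc blk=44 s=4: MISS | VC [61, 20]
  [12] addr=0xf3 blk=15 s=7: L1-HIT | VC [61, 20]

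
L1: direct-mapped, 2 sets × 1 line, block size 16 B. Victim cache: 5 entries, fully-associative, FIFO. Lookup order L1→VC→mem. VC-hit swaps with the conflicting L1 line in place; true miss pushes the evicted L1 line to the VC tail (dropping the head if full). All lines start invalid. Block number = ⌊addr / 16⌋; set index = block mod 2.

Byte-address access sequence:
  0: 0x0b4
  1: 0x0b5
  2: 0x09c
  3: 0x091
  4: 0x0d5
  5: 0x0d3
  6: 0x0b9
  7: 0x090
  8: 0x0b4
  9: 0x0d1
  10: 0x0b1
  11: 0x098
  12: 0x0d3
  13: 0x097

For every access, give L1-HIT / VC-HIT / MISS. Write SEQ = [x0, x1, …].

  [0] addr=0xb4 blk=11 s=1: MISS | VC []
  [1] addr=0xb5 blk=11 s=1: L1-HIT | VC []
  [2] addr=0x9c blk=9 s=1: MISS | VC [11]
  [3] addr=0x91 blk=9 s=1: L1-HIT | VC [11]
  [4] addr=0xd5 blk=13 s=1: MISS | VC [11, 9]
  [5] addr=0xd3 blk=13 s=1: L1-HIT | VC [11, 9]
  [6] addr=0xb9 blk=11 s=1: VC-HIT | VC [13, 9]
  [7] addr=0x90 blk=9 s=1: VC-HIT | VC [13, 11]
  [8] addr=0xb4 blk=11 s=1: VC-HIT | VC [13, 9]
  [9] addr=0xd1 blk=13 s=1: VC-HIT | VC [11, 9]
  [10] addr=0xb1 blk=11 s=1: VC-HIT | VC [13, 9]
  [11] addr=0x98 blk=9 s=1: VC-HIT | VC [13, 11]
  [12] addr=0xd3 blk=13 s=1: VC-HIT | VC [9, 11]
  [13] addr=0x97 blk=9 s=1: VC-HIT | VC [13, 11]

SEQ = [MISS, L1-HIT, MISS, L1-HIT, MISS, L1-HIT, VC-HIT, VC-HIT, VC-HIT, VC-HIT, VC-HIT, VC-HIT, VC-HIT, VC-HIT]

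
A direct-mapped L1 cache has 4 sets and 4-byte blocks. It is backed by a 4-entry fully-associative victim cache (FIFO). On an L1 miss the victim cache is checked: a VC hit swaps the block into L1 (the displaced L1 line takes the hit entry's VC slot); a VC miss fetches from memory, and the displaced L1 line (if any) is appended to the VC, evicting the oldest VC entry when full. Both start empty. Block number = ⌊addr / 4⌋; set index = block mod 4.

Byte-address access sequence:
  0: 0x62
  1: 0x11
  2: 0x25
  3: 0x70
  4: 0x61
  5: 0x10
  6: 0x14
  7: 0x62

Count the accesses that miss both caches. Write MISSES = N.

  [0] addr=0x62 blk=24 s=0: MISS | VC []
  [1] addr=0x11 blk=4 s=0: MISS | VC [24]
  [2] addr=0x25 blk=9 s=1: MISS | VC [24]
  [3] addr=0x70 blk=28 s=0: MISS | VC [24, 4]
  [4] addr=0x61 blk=24 s=0: VC-HIT | VC [28, 4]
  [5] addr=0x10 blk=4 s=0: VC-HIT | VC [28, 24]
  [6] addr=0x14 blk=5 s=1: MISS | VC [28, 24, 9]
  [7] addr=0x62 blk=24 s=0: VC-HIT | VC [28, 4, 9]

MISSES = 5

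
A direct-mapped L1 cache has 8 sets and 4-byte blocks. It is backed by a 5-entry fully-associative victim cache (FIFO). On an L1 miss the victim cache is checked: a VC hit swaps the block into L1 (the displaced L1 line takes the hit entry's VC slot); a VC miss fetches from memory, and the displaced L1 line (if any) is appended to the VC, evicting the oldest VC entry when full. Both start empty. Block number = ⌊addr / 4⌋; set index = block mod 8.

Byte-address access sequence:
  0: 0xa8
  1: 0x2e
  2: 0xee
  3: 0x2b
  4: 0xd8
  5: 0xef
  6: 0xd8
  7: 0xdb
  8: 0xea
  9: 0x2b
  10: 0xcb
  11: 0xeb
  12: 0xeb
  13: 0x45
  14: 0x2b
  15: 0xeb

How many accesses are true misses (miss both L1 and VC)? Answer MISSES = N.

MISSES = 8

#0 0xa8→b42/s2 MISS; vc=[]
#1 0x2e→b11/s3 MISS; vc=[]
#2 0xee→b59/s3 MISS; vc=[11]
#3 0x2b→b10/s2 MISS; vc=[11,42]
#4 0xd8→b54/s6 MISS; vc=[11,42]
#5 0xef→b59/s3 L1-HIT; vc=[11,42]
#6 0xd8→b54/s6 L1-HIT; vc=[11,42]
#7 0xdb→b54/s6 L1-HIT; vc=[11,42]
#8 0xea→b58/s2 MISS; vc=[11,42,10]
#9 0x2b→b10/s2 VC-HIT; vc=[11,42,58]
#10 0xcb→b50/s2 MISS; vc=[11,42,58,10]
#11 0xeb→b58/s2 VC-HIT; vc=[11,42,50,10]
#12 0xeb→b58/s2 L1-HIT; vc=[11,42,50,10]
#13 0x45→b17/s1 MISS; vc=[11,42,50,10]
#14 0x2b→b10/s2 VC-HIT; vc=[11,42,50,58]
#15 0xeb→b58/s2 VC-HIT; vc=[11,42,50,10]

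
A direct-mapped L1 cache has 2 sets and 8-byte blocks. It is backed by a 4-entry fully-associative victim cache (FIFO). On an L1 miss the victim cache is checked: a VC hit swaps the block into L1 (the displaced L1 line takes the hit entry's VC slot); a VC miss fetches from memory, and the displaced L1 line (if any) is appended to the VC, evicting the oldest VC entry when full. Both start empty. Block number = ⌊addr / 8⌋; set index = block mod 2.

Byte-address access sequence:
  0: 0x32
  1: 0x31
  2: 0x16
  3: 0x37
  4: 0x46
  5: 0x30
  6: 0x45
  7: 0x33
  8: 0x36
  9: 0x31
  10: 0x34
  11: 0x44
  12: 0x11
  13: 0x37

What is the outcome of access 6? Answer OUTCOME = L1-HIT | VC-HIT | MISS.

#0 0x32→b6/s0 MISS; vc=[]
#1 0x31→b6/s0 L1-HIT; vc=[]
#2 0x16→b2/s0 MISS; vc=[6]
#3 0x37→b6/s0 VC-HIT; vc=[2]
#4 0x46→b8/s0 MISS; vc=[2,6]
#5 0x30→b6/s0 VC-HIT; vc=[2,8]
#6 0x45→b8/s0 VC-HIT; vc=[2,6]
#7 0x33→b6/s0 VC-HIT; vc=[2,8]
#8 0x36→b6/s0 L1-HIT; vc=[2,8]
#9 0x31→b6/s0 L1-HIT; vc=[2,8]
#10 0x34→b6/s0 L1-HIT; vc=[2,8]
#11 0x44→b8/s0 VC-HIT; vc=[2,6]
#12 0x11→b2/s0 VC-HIT; vc=[8,6]
#13 0x37→b6/s0 VC-HIT; vc=[8,2]

OUTCOME = VC-HIT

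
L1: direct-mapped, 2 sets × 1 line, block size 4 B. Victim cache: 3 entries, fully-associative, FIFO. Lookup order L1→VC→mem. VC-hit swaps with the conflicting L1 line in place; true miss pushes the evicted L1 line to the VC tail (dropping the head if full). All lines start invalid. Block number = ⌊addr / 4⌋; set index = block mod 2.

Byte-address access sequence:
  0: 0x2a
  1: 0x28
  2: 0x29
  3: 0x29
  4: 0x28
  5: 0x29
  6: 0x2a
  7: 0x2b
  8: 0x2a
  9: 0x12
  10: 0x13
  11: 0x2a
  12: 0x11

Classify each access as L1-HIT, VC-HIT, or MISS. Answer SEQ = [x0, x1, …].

SEQ = [MISS, L1-HIT, L1-HIT, L1-HIT, L1-HIT, L1-HIT, L1-HIT, L1-HIT, L1-HIT, MISS, L1-HIT, VC-HIT, VC-HIT]

#0 0x2a→b10/s0 MISS; vc=[]
#1 0x28→b10/s0 L1-HIT; vc=[]
#2 0x29→b10/s0 L1-HIT; vc=[]
#3 0x29→b10/s0 L1-HIT; vc=[]
#4 0x28→b10/s0 L1-HIT; vc=[]
#5 0x29→b10/s0 L1-HIT; vc=[]
#6 0x2a→b10/s0 L1-HIT; vc=[]
#7 0x2b→b10/s0 L1-HIT; vc=[]
#8 0x2a→b10/s0 L1-HIT; vc=[]
#9 0x12→b4/s0 MISS; vc=[10]
#10 0x13→b4/s0 L1-HIT; vc=[10]
#11 0x2a→b10/s0 VC-HIT; vc=[4]
#12 0x11→b4/s0 VC-HIT; vc=[10]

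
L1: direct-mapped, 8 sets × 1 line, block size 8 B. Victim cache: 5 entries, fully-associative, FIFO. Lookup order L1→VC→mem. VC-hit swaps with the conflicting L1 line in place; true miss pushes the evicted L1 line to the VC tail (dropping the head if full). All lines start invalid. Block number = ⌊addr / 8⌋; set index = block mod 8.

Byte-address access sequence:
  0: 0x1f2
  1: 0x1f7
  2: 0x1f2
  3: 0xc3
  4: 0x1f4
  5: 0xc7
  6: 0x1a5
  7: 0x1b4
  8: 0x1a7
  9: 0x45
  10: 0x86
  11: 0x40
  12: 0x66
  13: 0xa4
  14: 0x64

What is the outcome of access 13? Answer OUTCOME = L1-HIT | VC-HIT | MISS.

#0 0x1f2→b62/s6 MISS; vc=[]
#1 0x1f7→b62/s6 L1-HIT; vc=[]
#2 0x1f2→b62/s6 L1-HIT; vc=[]
#3 0xc3→b24/s0 MISS; vc=[]
#4 0x1f4→b62/s6 L1-HIT; vc=[]
#5 0xc7→b24/s0 L1-HIT; vc=[]
#6 0x1a5→b52/s4 MISS; vc=[]
#7 0x1b4→b54/s6 MISS; vc=[62]
#8 0x1a7→b52/s4 L1-HIT; vc=[62]
#9 0x45→b8/s0 MISS; vc=[62,24]
#10 0x86→b16/s0 MISS; vc=[62,24,8]
#11 0x40→b8/s0 VC-HIT; vc=[62,24,16]
#12 0x66→b12/s4 MISS; vc=[62,24,16,52]
#13 0xa4→b20/s4 MISS; vc=[62,24,16,52,12]
#14 0x64→b12/s4 VC-HIT; vc=[62,24,16,52,20]

OUTCOME = MISS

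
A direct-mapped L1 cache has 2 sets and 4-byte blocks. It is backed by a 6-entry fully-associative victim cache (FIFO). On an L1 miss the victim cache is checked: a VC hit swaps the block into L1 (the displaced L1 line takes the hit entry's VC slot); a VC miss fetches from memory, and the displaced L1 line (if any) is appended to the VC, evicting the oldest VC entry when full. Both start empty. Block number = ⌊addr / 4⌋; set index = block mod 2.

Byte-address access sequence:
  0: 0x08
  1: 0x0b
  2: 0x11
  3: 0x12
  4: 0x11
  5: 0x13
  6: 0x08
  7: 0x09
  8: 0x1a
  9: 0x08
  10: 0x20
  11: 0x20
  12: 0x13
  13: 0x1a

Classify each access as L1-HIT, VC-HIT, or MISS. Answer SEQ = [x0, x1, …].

SEQ = [MISS, L1-HIT, MISS, L1-HIT, L1-HIT, L1-HIT, VC-HIT, L1-HIT, MISS, VC-HIT, MISS, L1-HIT, VC-HIT, VC-HIT]

0: 0x8 (blk 2, set 0) → MISS  vc=[]
1: 0xb (blk 2, set 0) → L1-HIT  vc=[]
2: 0x11 (blk 4, set 0) → MISS  vc=[2]
3: 0x12 (blk 4, set 0) → L1-HIT  vc=[2]
4: 0x11 (blk 4, set 0) → L1-HIT  vc=[2]
5: 0x13 (blk 4, set 0) → L1-HIT  vc=[2]
6: 0x8 (blk 2, set 0) → VC-HIT  vc=[4]
7: 0x9 (blk 2, set 0) → L1-HIT  vc=[4]
8: 0x1a (blk 6, set 0) → MISS  vc=[4, 2]
9: 0x8 (blk 2, set 0) → VC-HIT  vc=[4, 6]
10: 0x20 (blk 8, set 0) → MISS  vc=[4, 6, 2]
11: 0x20 (blk 8, set 0) → L1-HIT  vc=[4, 6, 2]
12: 0x13 (blk 4, set 0) → VC-HIT  vc=[8, 6, 2]
13: 0x1a (blk 6, set 0) → VC-HIT  vc=[8, 4, 2]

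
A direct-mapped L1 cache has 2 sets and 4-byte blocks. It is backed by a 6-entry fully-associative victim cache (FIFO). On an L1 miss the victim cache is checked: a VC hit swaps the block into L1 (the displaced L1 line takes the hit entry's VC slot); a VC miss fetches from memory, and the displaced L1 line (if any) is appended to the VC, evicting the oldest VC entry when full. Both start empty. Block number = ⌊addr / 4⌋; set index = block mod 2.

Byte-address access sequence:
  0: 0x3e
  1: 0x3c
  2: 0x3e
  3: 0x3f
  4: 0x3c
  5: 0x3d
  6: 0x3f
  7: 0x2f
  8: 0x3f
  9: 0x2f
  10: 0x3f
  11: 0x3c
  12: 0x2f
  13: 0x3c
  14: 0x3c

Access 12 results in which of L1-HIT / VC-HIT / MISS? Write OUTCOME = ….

OUTCOME = VC-HIT

#0 0x3e→b15/s1 MISS; vc=[]
#1 0x3c→b15/s1 L1-HIT; vc=[]
#2 0x3e→b15/s1 L1-HIT; vc=[]
#3 0x3f→b15/s1 L1-HIT; vc=[]
#4 0x3c→b15/s1 L1-HIT; vc=[]
#5 0x3d→b15/s1 L1-HIT; vc=[]
#6 0x3f→b15/s1 L1-HIT; vc=[]
#7 0x2f→b11/s1 MISS; vc=[15]
#8 0x3f→b15/s1 VC-HIT; vc=[11]
#9 0x2f→b11/s1 VC-HIT; vc=[15]
#10 0x3f→b15/s1 VC-HIT; vc=[11]
#11 0x3c→b15/s1 L1-HIT; vc=[11]
#12 0x2f→b11/s1 VC-HIT; vc=[15]
#13 0x3c→b15/s1 VC-HIT; vc=[11]
#14 0x3c→b15/s1 L1-HIT; vc=[11]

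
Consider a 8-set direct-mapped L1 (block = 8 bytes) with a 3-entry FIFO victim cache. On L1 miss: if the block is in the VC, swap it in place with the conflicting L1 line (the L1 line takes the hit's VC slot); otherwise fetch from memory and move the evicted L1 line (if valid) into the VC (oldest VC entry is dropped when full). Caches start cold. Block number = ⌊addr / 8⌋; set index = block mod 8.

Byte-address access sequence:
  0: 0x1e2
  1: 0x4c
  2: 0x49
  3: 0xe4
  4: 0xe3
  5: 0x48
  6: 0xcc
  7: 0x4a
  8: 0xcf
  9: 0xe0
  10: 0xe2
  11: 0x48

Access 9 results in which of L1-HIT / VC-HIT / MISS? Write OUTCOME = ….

OUTCOME = L1-HIT

  [0] addr=0x1e2 blk=60 s=4: MISS | VC []
  [1] addr=0x4c blk=9 s=1: MISS | VC []
  [2] addr=0x49 blk=9 s=1: L1-HIT | VC []
  [3] addr=0xe4 blk=28 s=4: MISS | VC [60]
  [4] addr=0xe3 blk=28 s=4: L1-HIT | VC [60]
  [5] addr=0x48 blk=9 s=1: L1-HIT | VC [60]
  [6] addr=0xcc blk=25 s=1: MISS | VC [60, 9]
  [7] addr=0x4a blk=9 s=1: VC-HIT | VC [60, 25]
  [8] addr=0xcf blk=25 s=1: VC-HIT | VC [60, 9]
  [9] addr=0xe0 blk=28 s=4: L1-HIT | VC [60, 9]
  [10] addr=0xe2 blk=28 s=4: L1-HIT | VC [60, 9]
  [11] addr=0x48 blk=9 s=1: VC-HIT | VC [60, 25]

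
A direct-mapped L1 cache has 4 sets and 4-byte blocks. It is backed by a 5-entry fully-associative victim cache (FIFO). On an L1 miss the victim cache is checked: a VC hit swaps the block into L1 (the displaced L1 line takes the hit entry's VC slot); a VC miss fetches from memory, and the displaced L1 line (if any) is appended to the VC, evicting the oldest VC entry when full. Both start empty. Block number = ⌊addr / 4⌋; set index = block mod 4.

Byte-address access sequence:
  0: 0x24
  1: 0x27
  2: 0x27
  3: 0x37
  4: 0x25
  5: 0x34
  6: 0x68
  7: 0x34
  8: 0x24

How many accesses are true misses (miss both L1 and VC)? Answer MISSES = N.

#0 0x24→b9/s1 MISS; vc=[]
#1 0x27→b9/s1 L1-HIT; vc=[]
#2 0x27→b9/s1 L1-HIT; vc=[]
#3 0x37→b13/s1 MISS; vc=[9]
#4 0x25→b9/s1 VC-HIT; vc=[13]
#5 0x34→b13/s1 VC-HIT; vc=[9]
#6 0x68→b26/s2 MISS; vc=[9]
#7 0x34→b13/s1 L1-HIT; vc=[9]
#8 0x24→b9/s1 VC-HIT; vc=[13]

MISSES = 3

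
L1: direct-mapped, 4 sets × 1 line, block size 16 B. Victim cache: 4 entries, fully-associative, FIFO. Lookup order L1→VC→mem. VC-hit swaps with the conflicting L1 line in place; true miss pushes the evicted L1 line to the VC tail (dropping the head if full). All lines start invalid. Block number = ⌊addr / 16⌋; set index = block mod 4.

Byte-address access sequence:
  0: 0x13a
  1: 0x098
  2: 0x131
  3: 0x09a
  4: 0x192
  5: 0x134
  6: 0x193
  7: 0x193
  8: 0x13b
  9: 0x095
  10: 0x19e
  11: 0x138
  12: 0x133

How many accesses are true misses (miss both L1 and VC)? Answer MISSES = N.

#0 0x13a→b19/s3 MISS; vc=[]
#1 0x98→b9/s1 MISS; vc=[]
#2 0x131→b19/s3 L1-HIT; vc=[]
#3 0x9a→b9/s1 L1-HIT; vc=[]
#4 0x192→b25/s1 MISS; vc=[9]
#5 0x134→b19/s3 L1-HIT; vc=[9]
#6 0x193→b25/s1 L1-HIT; vc=[9]
#7 0x193→b25/s1 L1-HIT; vc=[9]
#8 0x13b→b19/s3 L1-HIT; vc=[9]
#9 0x95→b9/s1 VC-HIT; vc=[25]
#10 0x19e→b25/s1 VC-HIT; vc=[9]
#11 0x138→b19/s3 L1-HIT; vc=[9]
#12 0x133→b19/s3 L1-HIT; vc=[9]

MISSES = 3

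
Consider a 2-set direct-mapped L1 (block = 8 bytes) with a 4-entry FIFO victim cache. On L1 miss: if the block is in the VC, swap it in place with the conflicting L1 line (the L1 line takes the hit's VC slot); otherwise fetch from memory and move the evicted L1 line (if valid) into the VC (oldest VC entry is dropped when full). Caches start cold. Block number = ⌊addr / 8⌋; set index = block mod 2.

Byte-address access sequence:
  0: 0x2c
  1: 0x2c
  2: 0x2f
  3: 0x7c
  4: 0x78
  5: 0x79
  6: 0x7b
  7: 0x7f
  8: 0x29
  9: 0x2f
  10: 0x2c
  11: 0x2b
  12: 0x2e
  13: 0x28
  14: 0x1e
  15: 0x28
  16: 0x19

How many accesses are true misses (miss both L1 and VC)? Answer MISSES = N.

MISSES = 3

0: 0x2c (blk 5, set 1) → MISS  vc=[]
1: 0x2c (blk 5, set 1) → L1-HIT  vc=[]
2: 0x2f (blk 5, set 1) → L1-HIT  vc=[]
3: 0x7c (blk 15, set 1) → MISS  vc=[5]
4: 0x78 (blk 15, set 1) → L1-HIT  vc=[5]
5: 0x79 (blk 15, set 1) → L1-HIT  vc=[5]
6: 0x7b (blk 15, set 1) → L1-HIT  vc=[5]
7: 0x7f (blk 15, set 1) → L1-HIT  vc=[5]
8: 0x29 (blk 5, set 1) → VC-HIT  vc=[15]
9: 0x2f (blk 5, set 1) → L1-HIT  vc=[15]
10: 0x2c (blk 5, set 1) → L1-HIT  vc=[15]
11: 0x2b (blk 5, set 1) → L1-HIT  vc=[15]
12: 0x2e (blk 5, set 1) → L1-HIT  vc=[15]
13: 0x28 (blk 5, set 1) → L1-HIT  vc=[15]
14: 0x1e (blk 3, set 1) → MISS  vc=[15, 5]
15: 0x28 (blk 5, set 1) → VC-HIT  vc=[15, 3]
16: 0x19 (blk 3, set 1) → VC-HIT  vc=[15, 5]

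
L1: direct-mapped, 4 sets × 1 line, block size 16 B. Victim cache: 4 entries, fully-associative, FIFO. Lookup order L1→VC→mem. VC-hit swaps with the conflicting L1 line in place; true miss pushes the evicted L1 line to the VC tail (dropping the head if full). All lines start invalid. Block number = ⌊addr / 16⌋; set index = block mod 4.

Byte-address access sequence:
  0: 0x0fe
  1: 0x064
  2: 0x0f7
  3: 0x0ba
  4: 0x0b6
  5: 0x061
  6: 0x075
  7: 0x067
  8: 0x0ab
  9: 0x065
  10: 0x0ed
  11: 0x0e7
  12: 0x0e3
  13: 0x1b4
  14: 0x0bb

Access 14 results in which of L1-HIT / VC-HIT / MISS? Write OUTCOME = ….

OUTCOME = VC-HIT

0: 0xfe (blk 15, set 3) → MISS  vc=[]
1: 0x64 (blk 6, set 2) → MISS  vc=[]
2: 0xf7 (blk 15, set 3) → L1-HIT  vc=[]
3: 0xba (blk 11, set 3) → MISS  vc=[15]
4: 0xb6 (blk 11, set 3) → L1-HIT  vc=[15]
5: 0x61 (blk 6, set 2) → L1-HIT  vc=[15]
6: 0x75 (blk 7, set 3) → MISS  vc=[15, 11]
7: 0x67 (blk 6, set 2) → L1-HIT  vc=[15, 11]
8: 0xab (blk 10, set 2) → MISS  vc=[15, 11, 6]
9: 0x65 (blk 6, set 2) → VC-HIT  vc=[15, 11, 10]
10: 0xed (blk 14, set 2) → MISS  vc=[15, 11, 10, 6]
11: 0xe7 (blk 14, set 2) → L1-HIT  vc=[15, 11, 10, 6]
12: 0xe3 (blk 14, set 2) → L1-HIT  vc=[15, 11, 10, 6]
13: 0x1b4 (blk 27, set 3) → MISS  vc=[11, 10, 6, 7]
14: 0xbb (blk 11, set 3) → VC-HIT  vc=[27, 10, 6, 7]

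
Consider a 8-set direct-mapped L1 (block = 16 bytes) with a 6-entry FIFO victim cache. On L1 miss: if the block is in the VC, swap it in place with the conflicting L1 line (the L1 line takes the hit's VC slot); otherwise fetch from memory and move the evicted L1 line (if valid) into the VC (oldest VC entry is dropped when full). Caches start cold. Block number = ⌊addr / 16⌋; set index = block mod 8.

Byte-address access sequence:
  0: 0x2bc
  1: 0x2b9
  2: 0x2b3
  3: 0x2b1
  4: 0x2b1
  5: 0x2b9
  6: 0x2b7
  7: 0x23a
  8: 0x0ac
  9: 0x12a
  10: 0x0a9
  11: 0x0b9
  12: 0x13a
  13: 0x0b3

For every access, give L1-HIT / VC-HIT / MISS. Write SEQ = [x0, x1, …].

  [0] addr=0x2bc blk=43 s=3: MISS | VC []
  [1] addr=0x2b9 blk=43 s=3: L1-HIT | VC []
  [2] addr=0x2b3 blk=43 s=3: L1-HIT | VC []
  [3] addr=0x2b1 blk=43 s=3: L1-HIT | VC []
  [4] addr=0x2b1 blk=43 s=3: L1-HIT | VC []
  [5] addr=0x2b9 blk=43 s=3: L1-HIT | VC []
  [6] addr=0x2b7 blk=43 s=3: L1-HIT | VC []
  [7] addr=0x23a blk=35 s=3: MISS | VC [43]
  [8] addr=0xac blk=10 s=2: MISS | VC [43]
  [9] addr=0x12a blk=18 s=2: MISS | VC [43, 10]
  [10] addr=0xa9 blk=10 s=2: VC-HIT | VC [43, 18]
  [11] addr=0xb9 blk=11 s=3: MISS | VC [43, 18, 35]
  [12] addr=0x13a blk=19 s=3: MISS | VC [43, 18, 35, 11]
  [13] addr=0xb3 blk=11 s=3: VC-HIT | VC [43, 18, 35, 19]

SEQ = [MISS, L1-HIT, L1-HIT, L1-HIT, L1-HIT, L1-HIT, L1-HIT, MISS, MISS, MISS, VC-HIT, MISS, MISS, VC-HIT]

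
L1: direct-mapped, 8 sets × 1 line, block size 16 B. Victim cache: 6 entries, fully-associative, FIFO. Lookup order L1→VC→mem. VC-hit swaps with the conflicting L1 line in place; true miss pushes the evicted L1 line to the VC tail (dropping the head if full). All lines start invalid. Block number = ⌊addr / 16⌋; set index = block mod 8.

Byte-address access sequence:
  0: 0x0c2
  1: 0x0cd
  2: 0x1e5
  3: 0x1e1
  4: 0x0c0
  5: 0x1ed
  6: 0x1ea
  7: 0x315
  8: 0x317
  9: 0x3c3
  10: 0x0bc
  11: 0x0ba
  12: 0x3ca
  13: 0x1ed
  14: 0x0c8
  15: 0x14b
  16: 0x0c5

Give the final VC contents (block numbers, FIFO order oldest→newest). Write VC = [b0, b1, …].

0: 0xc2 (blk 12, set 4) → MISS  vc=[]
1: 0xcd (blk 12, set 4) → L1-HIT  vc=[]
2: 0x1e5 (blk 30, set 6) → MISS  vc=[]
3: 0x1e1 (blk 30, set 6) → L1-HIT  vc=[]
4: 0xc0 (blk 12, set 4) → L1-HIT  vc=[]
5: 0x1ed (blk 30, set 6) → L1-HIT  vc=[]
6: 0x1ea (blk 30, set 6) → L1-HIT  vc=[]
7: 0x315 (blk 49, set 1) → MISS  vc=[]
8: 0x317 (blk 49, set 1) → L1-HIT  vc=[]
9: 0x3c3 (blk 60, set 4) → MISS  vc=[12]
10: 0xbc (blk 11, set 3) → MISS  vc=[12]
11: 0xba (blk 11, set 3) → L1-HIT  vc=[12]
12: 0x3ca (blk 60, set 4) → L1-HIT  vc=[12]
13: 0x1ed (blk 30, set 6) → L1-HIT  vc=[12]
14: 0xc8 (blk 12, set 4) → VC-HIT  vc=[60]
15: 0x14b (blk 20, set 4) → MISS  vc=[60, 12]
16: 0xc5 (blk 12, set 4) → VC-HIT  vc=[60, 20]

VC = [60, 20]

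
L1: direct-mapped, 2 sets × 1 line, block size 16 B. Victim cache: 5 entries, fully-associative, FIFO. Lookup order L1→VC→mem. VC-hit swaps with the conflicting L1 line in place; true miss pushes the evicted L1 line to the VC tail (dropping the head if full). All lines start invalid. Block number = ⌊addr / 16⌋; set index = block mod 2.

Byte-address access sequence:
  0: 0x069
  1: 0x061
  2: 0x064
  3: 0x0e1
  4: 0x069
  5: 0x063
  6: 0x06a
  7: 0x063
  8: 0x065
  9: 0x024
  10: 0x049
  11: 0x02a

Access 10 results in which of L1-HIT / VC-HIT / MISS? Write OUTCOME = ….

OUTCOME = MISS

#0 0x69→b6/s0 MISS; vc=[]
#1 0x61→b6/s0 L1-HIT; vc=[]
#2 0x64→b6/s0 L1-HIT; vc=[]
#3 0xe1→b14/s0 MISS; vc=[6]
#4 0x69→b6/s0 VC-HIT; vc=[14]
#5 0x63→b6/s0 L1-HIT; vc=[14]
#6 0x6a→b6/s0 L1-HIT; vc=[14]
#7 0x63→b6/s0 L1-HIT; vc=[14]
#8 0x65→b6/s0 L1-HIT; vc=[14]
#9 0x24→b2/s0 MISS; vc=[14,6]
#10 0x49→b4/s0 MISS; vc=[14,6,2]
#11 0x2a→b2/s0 VC-HIT; vc=[14,6,4]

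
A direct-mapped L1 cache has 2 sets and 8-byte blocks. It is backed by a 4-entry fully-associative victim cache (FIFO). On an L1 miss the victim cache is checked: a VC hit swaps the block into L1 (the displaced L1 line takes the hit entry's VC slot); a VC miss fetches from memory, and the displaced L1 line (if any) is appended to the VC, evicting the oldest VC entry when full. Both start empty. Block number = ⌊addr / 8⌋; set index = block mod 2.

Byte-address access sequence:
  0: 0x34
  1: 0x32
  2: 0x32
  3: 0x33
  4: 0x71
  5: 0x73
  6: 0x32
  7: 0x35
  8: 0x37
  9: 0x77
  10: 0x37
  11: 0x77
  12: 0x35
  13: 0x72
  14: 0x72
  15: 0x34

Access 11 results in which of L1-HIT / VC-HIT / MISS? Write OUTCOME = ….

  [0] addr=0x34 blk=6 s=0: MISS | VC []
  [1] addr=0x32 blk=6 s=0: L1-HIT | VC []
  [2] addr=0x32 blk=6 s=0: L1-HIT | VC []
  [3] addr=0x33 blk=6 s=0: L1-HIT | VC []
  [4] addr=0x71 blk=14 s=0: MISS | VC [6]
  [5] addr=0x73 blk=14 s=0: L1-HIT | VC [6]
  [6] addr=0x32 blk=6 s=0: VC-HIT | VC [14]
  [7] addr=0x35 blk=6 s=0: L1-HIT | VC [14]
  [8] addr=0x37 blk=6 s=0: L1-HIT | VC [14]
  [9] addr=0x77 blk=14 s=0: VC-HIT | VC [6]
  [10] addr=0x37 blk=6 s=0: VC-HIT | VC [14]
  [11] addr=0x77 blk=14 s=0: VC-HIT | VC [6]
  [12] addr=0x35 blk=6 s=0: VC-HIT | VC [14]
  [13] addr=0x72 blk=14 s=0: VC-HIT | VC [6]
  [14] addr=0x72 blk=14 s=0: L1-HIT | VC [6]
  [15] addr=0x34 blk=6 s=0: VC-HIT | VC [14]

OUTCOME = VC-HIT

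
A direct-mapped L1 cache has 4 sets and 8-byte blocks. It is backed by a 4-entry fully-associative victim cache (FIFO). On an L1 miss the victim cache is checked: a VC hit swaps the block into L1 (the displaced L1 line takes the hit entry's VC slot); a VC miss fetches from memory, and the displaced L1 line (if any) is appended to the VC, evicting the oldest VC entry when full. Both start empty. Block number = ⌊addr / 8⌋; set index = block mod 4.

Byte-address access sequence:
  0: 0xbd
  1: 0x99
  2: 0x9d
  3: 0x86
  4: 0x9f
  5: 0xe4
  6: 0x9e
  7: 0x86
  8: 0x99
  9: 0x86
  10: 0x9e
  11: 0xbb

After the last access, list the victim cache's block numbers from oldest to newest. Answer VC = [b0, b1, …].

#0 0xbd→b23/s3 MISS; vc=[]
#1 0x99→b19/s3 MISS; vc=[23]
#2 0x9d→b19/s3 L1-HIT; vc=[23]
#3 0x86→b16/s0 MISS; vc=[23]
#4 0x9f→b19/s3 L1-HIT; vc=[23]
#5 0xe4→b28/s0 MISS; vc=[23,16]
#6 0x9e→b19/s3 L1-HIT; vc=[23,16]
#7 0x86→b16/s0 VC-HIT; vc=[23,28]
#8 0x99→b19/s3 L1-HIT; vc=[23,28]
#9 0x86→b16/s0 L1-HIT; vc=[23,28]
#10 0x9e→b19/s3 L1-HIT; vc=[23,28]
#11 0xbb→b23/s3 VC-HIT; vc=[19,28]

VC = [19, 28]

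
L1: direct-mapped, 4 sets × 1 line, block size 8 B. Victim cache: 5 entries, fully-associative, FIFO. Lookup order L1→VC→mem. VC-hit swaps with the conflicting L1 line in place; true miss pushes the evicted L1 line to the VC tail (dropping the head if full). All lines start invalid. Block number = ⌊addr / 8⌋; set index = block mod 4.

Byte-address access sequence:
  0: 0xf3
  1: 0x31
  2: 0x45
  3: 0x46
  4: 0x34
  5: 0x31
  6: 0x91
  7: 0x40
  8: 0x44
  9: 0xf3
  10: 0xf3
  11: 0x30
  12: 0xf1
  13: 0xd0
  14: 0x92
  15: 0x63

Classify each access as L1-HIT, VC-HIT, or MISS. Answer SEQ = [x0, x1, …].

SEQ = [MISS, MISS, MISS, L1-HIT, L1-HIT, L1-HIT, MISS, L1-HIT, L1-HIT, VC-HIT, L1-HIT, VC-HIT, VC-HIT, MISS, VC-HIT, MISS]

0: 0xf3 (blk 30, set 2) → MISS  vc=[]
1: 0x31 (blk 6, set 2) → MISS  vc=[30]
2: 0x45 (blk 8, set 0) → MISS  vc=[30]
3: 0x46 (blk 8, set 0) → L1-HIT  vc=[30]
4: 0x34 (blk 6, set 2) → L1-HIT  vc=[30]
5: 0x31 (blk 6, set 2) → L1-HIT  vc=[30]
6: 0x91 (blk 18, set 2) → MISS  vc=[30, 6]
7: 0x40 (blk 8, set 0) → L1-HIT  vc=[30, 6]
8: 0x44 (blk 8, set 0) → L1-HIT  vc=[30, 6]
9: 0xf3 (blk 30, set 2) → VC-HIT  vc=[18, 6]
10: 0xf3 (blk 30, set 2) → L1-HIT  vc=[18, 6]
11: 0x30 (blk 6, set 2) → VC-HIT  vc=[18, 30]
12: 0xf1 (blk 30, set 2) → VC-HIT  vc=[18, 6]
13: 0xd0 (blk 26, set 2) → MISS  vc=[18, 6, 30]
14: 0x92 (blk 18, set 2) → VC-HIT  vc=[26, 6, 30]
15: 0x63 (blk 12, set 0) → MISS  vc=[26, 6, 30, 8]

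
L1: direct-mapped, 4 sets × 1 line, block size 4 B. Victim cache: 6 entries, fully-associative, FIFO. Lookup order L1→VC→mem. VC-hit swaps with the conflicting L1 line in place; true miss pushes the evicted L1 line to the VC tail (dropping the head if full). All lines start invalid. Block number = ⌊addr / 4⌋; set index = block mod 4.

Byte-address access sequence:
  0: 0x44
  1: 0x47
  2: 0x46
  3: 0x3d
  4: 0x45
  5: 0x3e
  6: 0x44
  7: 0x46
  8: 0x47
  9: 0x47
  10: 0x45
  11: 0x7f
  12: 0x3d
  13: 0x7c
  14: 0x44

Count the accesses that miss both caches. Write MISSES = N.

MISSES = 3

  [0] addr=0x44 blk=17 s=1: MISS | VC []
  [1] addr=0x47 blk=17 s=1: L1-HIT | VC []
  [2] addr=0x46 blk=17 s=1: L1-HIT | VC []
  [3] addr=0x3d blk=15 s=3: MISS | VC []
  [4] addr=0x45 blk=17 s=1: L1-HIT | VC []
  [5] addr=0x3e blk=15 s=3: L1-HIT | VC []
  [6] addr=0x44 blk=17 s=1: L1-HIT | VC []
  [7] addr=0x46 blk=17 s=1: L1-HIT | VC []
  [8] addr=0x47 blk=17 s=1: L1-HIT | VC []
  [9] addr=0x47 blk=17 s=1: L1-HIT | VC []
  [10] addr=0x45 blk=17 s=1: L1-HIT | VC []
  [11] addr=0x7f blk=31 s=3: MISS | VC [15]
  [12] addr=0x3d blk=15 s=3: VC-HIT | VC [31]
  [13] addr=0x7c blk=31 s=3: VC-HIT | VC [15]
  [14] addr=0x44 blk=17 s=1: L1-HIT | VC [15]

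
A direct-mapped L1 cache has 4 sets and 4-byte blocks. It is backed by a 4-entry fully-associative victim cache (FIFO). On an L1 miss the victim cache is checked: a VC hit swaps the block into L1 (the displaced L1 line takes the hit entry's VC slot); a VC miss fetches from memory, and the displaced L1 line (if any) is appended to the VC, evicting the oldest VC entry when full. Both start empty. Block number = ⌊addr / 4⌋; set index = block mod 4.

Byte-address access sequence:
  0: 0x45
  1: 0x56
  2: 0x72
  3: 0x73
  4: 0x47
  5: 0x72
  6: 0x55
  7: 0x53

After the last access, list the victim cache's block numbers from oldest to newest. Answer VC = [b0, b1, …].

VC = [17, 28]

  [0] addr=0x45 blk=17 s=1: MISS | VC []
  [1] addr=0x56 blk=21 s=1: MISS | VC [17]
  [2] addr=0x72 blk=28 s=0: MISS | VC [17]
  [3] addr=0x73 blk=28 s=0: L1-HIT | VC [17]
  [4] addr=0x47 blk=17 s=1: VC-HIT | VC [21]
  [5] addr=0x72 blk=28 s=0: L1-HIT | VC [21]
  [6] addr=0x55 blk=21 s=1: VC-HIT | VC [17]
  [7] addr=0x53 blk=20 s=0: MISS | VC [17, 28]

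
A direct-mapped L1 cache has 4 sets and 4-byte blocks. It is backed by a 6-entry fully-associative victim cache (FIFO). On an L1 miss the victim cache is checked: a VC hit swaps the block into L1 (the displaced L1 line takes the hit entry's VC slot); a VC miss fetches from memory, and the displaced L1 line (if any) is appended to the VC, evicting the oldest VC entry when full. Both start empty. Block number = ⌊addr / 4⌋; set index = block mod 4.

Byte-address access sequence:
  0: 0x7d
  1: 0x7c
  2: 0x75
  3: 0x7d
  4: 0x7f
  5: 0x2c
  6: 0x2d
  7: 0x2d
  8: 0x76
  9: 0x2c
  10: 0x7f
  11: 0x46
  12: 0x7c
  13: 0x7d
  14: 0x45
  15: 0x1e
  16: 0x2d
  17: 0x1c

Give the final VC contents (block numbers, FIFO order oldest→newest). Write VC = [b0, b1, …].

VC = [11, 29, 31]

#0 0x7d→b31/s3 MISS; vc=[]
#1 0x7c→b31/s3 L1-HIT; vc=[]
#2 0x75→b29/s1 MISS; vc=[]
#3 0x7d→b31/s3 L1-HIT; vc=[]
#4 0x7f→b31/s3 L1-HIT; vc=[]
#5 0x2c→b11/s3 MISS; vc=[31]
#6 0x2d→b11/s3 L1-HIT; vc=[31]
#7 0x2d→b11/s3 L1-HIT; vc=[31]
#8 0x76→b29/s1 L1-HIT; vc=[31]
#9 0x2c→b11/s3 L1-HIT; vc=[31]
#10 0x7f→b31/s3 VC-HIT; vc=[11]
#11 0x46→b17/s1 MISS; vc=[11,29]
#12 0x7c→b31/s3 L1-HIT; vc=[11,29]
#13 0x7d→b31/s3 L1-HIT; vc=[11,29]
#14 0x45→b17/s1 L1-HIT; vc=[11,29]
#15 0x1e→b7/s3 MISS; vc=[11,29,31]
#16 0x2d→b11/s3 VC-HIT; vc=[7,29,31]
#17 0x1c→b7/s3 VC-HIT; vc=[11,29,31]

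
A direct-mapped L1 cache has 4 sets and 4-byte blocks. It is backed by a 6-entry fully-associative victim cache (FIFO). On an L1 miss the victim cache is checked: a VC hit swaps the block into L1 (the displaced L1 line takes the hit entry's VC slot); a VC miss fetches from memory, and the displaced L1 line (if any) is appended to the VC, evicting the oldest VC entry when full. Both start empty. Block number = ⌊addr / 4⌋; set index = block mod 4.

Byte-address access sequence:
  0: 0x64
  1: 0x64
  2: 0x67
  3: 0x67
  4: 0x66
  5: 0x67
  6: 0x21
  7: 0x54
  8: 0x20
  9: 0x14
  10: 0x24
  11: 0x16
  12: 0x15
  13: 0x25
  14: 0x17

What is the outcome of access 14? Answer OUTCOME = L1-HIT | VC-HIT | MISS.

0: 0x64 (blk 25, set 1) → MISS  vc=[]
1: 0x64 (blk 25, set 1) → L1-HIT  vc=[]
2: 0x67 (blk 25, set 1) → L1-HIT  vc=[]
3: 0x67 (blk 25, set 1) → L1-HIT  vc=[]
4: 0x66 (blk 25, set 1) → L1-HIT  vc=[]
5: 0x67 (blk 25, set 1) → L1-HIT  vc=[]
6: 0x21 (blk 8, set 0) → MISS  vc=[]
7: 0x54 (blk 21, set 1) → MISS  vc=[25]
8: 0x20 (blk 8, set 0) → L1-HIT  vc=[25]
9: 0x14 (blk 5, set 1) → MISS  vc=[25, 21]
10: 0x24 (blk 9, set 1) → MISS  vc=[25, 21, 5]
11: 0x16 (blk 5, set 1) → VC-HIT  vc=[25, 21, 9]
12: 0x15 (blk 5, set 1) → L1-HIT  vc=[25, 21, 9]
13: 0x25 (blk 9, set 1) → VC-HIT  vc=[25, 21, 5]
14: 0x17 (blk 5, set 1) → VC-HIT  vc=[25, 21, 9]

OUTCOME = VC-HIT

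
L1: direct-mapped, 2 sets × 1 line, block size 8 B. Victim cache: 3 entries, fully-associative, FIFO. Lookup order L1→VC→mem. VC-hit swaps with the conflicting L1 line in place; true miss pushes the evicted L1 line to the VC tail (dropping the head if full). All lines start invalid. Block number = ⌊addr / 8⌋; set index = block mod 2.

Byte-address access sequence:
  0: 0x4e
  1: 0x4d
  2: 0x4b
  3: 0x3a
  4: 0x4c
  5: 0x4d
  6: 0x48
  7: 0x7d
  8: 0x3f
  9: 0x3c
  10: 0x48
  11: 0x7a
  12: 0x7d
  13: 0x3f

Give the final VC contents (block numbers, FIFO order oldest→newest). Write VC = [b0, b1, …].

#0 0x4e→b9/s1 MISS; vc=[]
#1 0x4d→b9/s1 L1-HIT; vc=[]
#2 0x4b→b9/s1 L1-HIT; vc=[]
#3 0x3a→b7/s1 MISS; vc=[9]
#4 0x4c→b9/s1 VC-HIT; vc=[7]
#5 0x4d→b9/s1 L1-HIT; vc=[7]
#6 0x48→b9/s1 L1-HIT; vc=[7]
#7 0x7d→b15/s1 MISS; vc=[7,9]
#8 0x3f→b7/s1 VC-HIT; vc=[15,9]
#9 0x3c→b7/s1 L1-HIT; vc=[15,9]
#10 0x48→b9/s1 VC-HIT; vc=[15,7]
#11 0x7a→b15/s1 VC-HIT; vc=[9,7]
#12 0x7d→b15/s1 L1-HIT; vc=[9,7]
#13 0x3f→b7/s1 VC-HIT; vc=[9,15]

VC = [9, 15]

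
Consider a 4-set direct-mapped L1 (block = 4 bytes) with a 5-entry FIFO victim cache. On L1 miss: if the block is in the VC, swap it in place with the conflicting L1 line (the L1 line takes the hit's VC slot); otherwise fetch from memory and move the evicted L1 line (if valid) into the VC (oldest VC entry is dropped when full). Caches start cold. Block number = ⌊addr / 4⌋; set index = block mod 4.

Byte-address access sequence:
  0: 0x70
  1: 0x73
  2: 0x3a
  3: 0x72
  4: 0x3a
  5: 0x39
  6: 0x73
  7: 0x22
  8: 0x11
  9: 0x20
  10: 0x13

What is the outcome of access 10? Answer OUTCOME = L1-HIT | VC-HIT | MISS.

#0 0x70→b28/s0 MISS; vc=[]
#1 0x73→b28/s0 L1-HIT; vc=[]
#2 0x3a→b14/s2 MISS; vc=[]
#3 0x72→b28/s0 L1-HIT; vc=[]
#4 0x3a→b14/s2 L1-HIT; vc=[]
#5 0x39→b14/s2 L1-HIT; vc=[]
#6 0x73→b28/s0 L1-HIT; vc=[]
#7 0x22→b8/s0 MISS; vc=[28]
#8 0x11→b4/s0 MISS; vc=[28,8]
#9 0x20→b8/s0 VC-HIT; vc=[28,4]
#10 0x13→b4/s0 VC-HIT; vc=[28,8]

OUTCOME = VC-HIT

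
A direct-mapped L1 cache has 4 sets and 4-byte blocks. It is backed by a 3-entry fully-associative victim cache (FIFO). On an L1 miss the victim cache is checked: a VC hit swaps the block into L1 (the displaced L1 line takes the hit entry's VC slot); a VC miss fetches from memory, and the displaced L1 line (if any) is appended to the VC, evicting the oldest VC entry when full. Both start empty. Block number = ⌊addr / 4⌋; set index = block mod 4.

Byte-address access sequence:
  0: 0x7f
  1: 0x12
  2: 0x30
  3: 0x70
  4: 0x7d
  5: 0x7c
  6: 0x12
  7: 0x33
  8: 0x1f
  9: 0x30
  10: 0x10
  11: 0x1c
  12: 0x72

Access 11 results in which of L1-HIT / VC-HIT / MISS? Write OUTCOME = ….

OUTCOME = L1-HIT

0: 0x7f (blk 31, set 3) → MISS  vc=[]
1: 0x12 (blk 4, set 0) → MISS  vc=[]
2: 0x30 (blk 12, set 0) → MISS  vc=[4]
3: 0x70 (blk 28, set 0) → MISS  vc=[4, 12]
4: 0x7d (blk 31, set 3) → L1-HIT  vc=[4, 12]
5: 0x7c (blk 31, set 3) → L1-HIT  vc=[4, 12]
6: 0x12 (blk 4, set 0) → VC-HIT  vc=[28, 12]
7: 0x33 (blk 12, set 0) → VC-HIT  vc=[28, 4]
8: 0x1f (blk 7, set 3) → MISS  vc=[28, 4, 31]
9: 0x30 (blk 12, set 0) → L1-HIT  vc=[28, 4, 31]
10: 0x10 (blk 4, set 0) → VC-HIT  vc=[28, 12, 31]
11: 0x1c (blk 7, set 3) → L1-HIT  vc=[28, 12, 31]
12: 0x72 (blk 28, set 0) → VC-HIT  vc=[4, 12, 31]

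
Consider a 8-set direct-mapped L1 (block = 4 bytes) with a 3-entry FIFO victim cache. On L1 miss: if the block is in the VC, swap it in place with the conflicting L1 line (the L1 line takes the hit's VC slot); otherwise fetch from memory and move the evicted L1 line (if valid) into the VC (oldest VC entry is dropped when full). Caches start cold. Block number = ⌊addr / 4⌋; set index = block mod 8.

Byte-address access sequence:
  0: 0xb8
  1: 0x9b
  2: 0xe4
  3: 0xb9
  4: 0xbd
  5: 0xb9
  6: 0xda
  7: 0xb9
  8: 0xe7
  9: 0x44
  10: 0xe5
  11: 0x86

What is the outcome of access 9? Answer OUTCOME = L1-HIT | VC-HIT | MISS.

0: 0xb8 (blk 46, set 6) → MISS  vc=[]
1: 0x9b (blk 38, set 6) → MISS  vc=[46]
2: 0xe4 (blk 57, set 1) → MISS  vc=[46]
3: 0xb9 (blk 46, set 6) → VC-HIT  vc=[38]
4: 0xbd (blk 47, set 7) → MISS  vc=[38]
5: 0xb9 (blk 46, set 6) → L1-HIT  vc=[38]
6: 0xda (blk 54, set 6) → MISS  vc=[38, 46]
7: 0xb9 (blk 46, set 6) → VC-HIT  vc=[38, 54]
8: 0xe7 (blk 57, set 1) → L1-HIT  vc=[38, 54]
9: 0x44 (blk 17, set 1) → MISS  vc=[38, 54, 57]
10: 0xe5 (blk 57, set 1) → VC-HIT  vc=[38, 54, 17]
11: 0x86 (blk 33, set 1) → MISS  vc=[54, 17, 57]

OUTCOME = MISS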